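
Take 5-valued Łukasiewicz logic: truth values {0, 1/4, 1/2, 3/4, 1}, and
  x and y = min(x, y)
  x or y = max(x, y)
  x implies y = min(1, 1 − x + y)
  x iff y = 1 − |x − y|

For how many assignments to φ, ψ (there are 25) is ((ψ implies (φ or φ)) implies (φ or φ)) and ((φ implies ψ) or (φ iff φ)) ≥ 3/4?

value 1: 9 assignments (counts)
value 3/4: 7 assignments (counts)
value 1/2: 5 assignments
value 1/4: 3 assignments
value 0: 1 assignment
So 16 of the 25 assignments meet the threshold.

16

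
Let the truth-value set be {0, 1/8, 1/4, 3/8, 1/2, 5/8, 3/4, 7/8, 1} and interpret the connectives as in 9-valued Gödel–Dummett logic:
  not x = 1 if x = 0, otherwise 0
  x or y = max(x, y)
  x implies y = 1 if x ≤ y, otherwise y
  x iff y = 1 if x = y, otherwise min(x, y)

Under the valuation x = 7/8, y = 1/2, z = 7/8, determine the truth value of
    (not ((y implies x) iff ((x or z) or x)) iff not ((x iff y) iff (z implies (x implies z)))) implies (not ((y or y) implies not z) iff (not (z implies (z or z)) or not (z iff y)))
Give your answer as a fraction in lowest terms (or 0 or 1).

0

y implies x = 1/2 implies 7/8 = 1
x or z = 7/8 or 7/8 = 7/8
(x or z) or x = 7/8 or 7/8 = 7/8
(y implies x) iff ((x or z) or x) = 1 iff 7/8 = 7/8
not ((y implies x) iff ((x or z) or x)) = not 7/8 = 0
x iff y = 7/8 iff 1/2 = 1/2
x implies z = 7/8 implies 7/8 = 1
z implies (x implies z) = 7/8 implies 1 = 1
(x iff y) iff (z implies (x implies z)) = 1/2 iff 1 = 1/2
not ((x iff y) iff (z implies (x implies z))) = not 1/2 = 0
not ((y implies x) iff ((x or z) or x)) iff not ((x iff y) iff (z implies (x implies z))) = 0 iff 0 = 1
y or y = 1/2 or 1/2 = 1/2
not z = not 7/8 = 0
(y or y) implies not z = 1/2 implies 0 = 0
not ((y or y) implies not z) = not 0 = 1
z or z = 7/8 or 7/8 = 7/8
z implies (z or z) = 7/8 implies 7/8 = 1
not (z implies (z or z)) = not 1 = 0
z iff y = 7/8 iff 1/2 = 1/2
not (z iff y) = not 1/2 = 0
not (z implies (z or z)) or not (z iff y) = 0 or 0 = 0
not ((y or y) implies not z) iff (not (z implies (z or z)) or not (z iff y)) = 1 iff 0 = 0
(not ((y implies x) iff ((x or z) or x)) iff not ((x iff y) iff (z implies (x implies z)))) implies (not ((y or y) implies not z) iff (not (z implies (z or z)) or not (z iff y))) = 1 implies 0 = 0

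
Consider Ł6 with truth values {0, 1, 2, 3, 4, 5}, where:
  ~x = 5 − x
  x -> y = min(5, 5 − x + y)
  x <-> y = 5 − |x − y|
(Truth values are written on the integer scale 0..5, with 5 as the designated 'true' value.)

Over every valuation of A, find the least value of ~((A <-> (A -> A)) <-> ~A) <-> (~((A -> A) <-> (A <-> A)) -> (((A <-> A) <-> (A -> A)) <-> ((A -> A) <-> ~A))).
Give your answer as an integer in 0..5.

1

Take A = 2:
A -> A = 2 -> 2 = 5
A <-> (A -> A) = 2 <-> 5 = 2
~A = ~2 = 3
(A <-> (A -> A)) <-> ~A = 2 <-> 3 = 4
~((A <-> (A -> A)) <-> ~A) = ~4 = 1
A -> A = 2 -> 2 = 5
A <-> A = 2 <-> 2 = 5
(A -> A) <-> (A <-> A) = 5 <-> 5 = 5
~((A -> A) <-> (A <-> A)) = ~5 = 0
A <-> A = 2 <-> 2 = 5
A -> A = 2 -> 2 = 5
(A <-> A) <-> (A -> A) = 5 <-> 5 = 5
A -> A = 2 -> 2 = 5
~A = ~2 = 3
(A -> A) <-> ~A = 5 <-> 3 = 3
((A <-> A) <-> (A -> A)) <-> ((A -> A) <-> ~A) = 5 <-> 3 = 3
~((A -> A) <-> (A <-> A)) -> (((A <-> A) <-> (A -> A)) <-> ((A -> A) <-> ~A)) = 0 -> 3 = 5
~((A <-> (A -> A)) <-> ~A) <-> (~((A -> A) <-> (A <-> A)) -> (((A <-> A) <-> (A -> A)) <-> ((A -> A) <-> ~A))) = 1 <-> 5 = 1
No assignment yields a value below 1, so this is the minimum.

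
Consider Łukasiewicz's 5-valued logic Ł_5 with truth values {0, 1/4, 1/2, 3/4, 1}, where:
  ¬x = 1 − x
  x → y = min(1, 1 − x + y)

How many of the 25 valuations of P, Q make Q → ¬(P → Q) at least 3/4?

12

value 1: 9 assignments (counts)
value 3/4: 3 assignments (counts)
value 1/2: 4 assignments
value 1/4: 4 assignments
value 0: 5 assignments
So 12 of the 25 assignments meet the threshold.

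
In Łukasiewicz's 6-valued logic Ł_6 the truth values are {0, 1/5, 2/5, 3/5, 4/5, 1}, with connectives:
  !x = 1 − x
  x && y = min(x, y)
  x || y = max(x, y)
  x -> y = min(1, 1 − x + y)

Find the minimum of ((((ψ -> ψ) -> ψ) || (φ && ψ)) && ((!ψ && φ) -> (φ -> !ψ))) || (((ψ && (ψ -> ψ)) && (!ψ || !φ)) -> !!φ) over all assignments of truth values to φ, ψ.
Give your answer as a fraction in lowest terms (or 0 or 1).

Take φ = 0, ψ = 2/5:
ψ -> ψ = 2/5 -> 2/5 = 1
(ψ -> ψ) -> ψ = 1 -> 2/5 = 2/5
φ && ψ = 0 && 2/5 = 0
((ψ -> ψ) -> ψ) || (φ && ψ) = 2/5 || 0 = 2/5
!ψ = !2/5 = 3/5
!ψ && φ = 3/5 && 0 = 0
!ψ = !2/5 = 3/5
φ -> !ψ = 0 -> 3/5 = 1
(!ψ && φ) -> (φ -> !ψ) = 0 -> 1 = 1
(((ψ -> ψ) -> ψ) || (φ && ψ)) && ((!ψ && φ) -> (φ -> !ψ)) = 2/5 && 1 = 2/5
ψ -> ψ = 2/5 -> 2/5 = 1
ψ && (ψ -> ψ) = 2/5 && 1 = 2/5
!ψ = !2/5 = 3/5
!φ = !0 = 1
!ψ || !φ = 3/5 || 1 = 1
(ψ && (ψ -> ψ)) && (!ψ || !φ) = 2/5 && 1 = 2/5
!φ = !0 = 1
!!φ = !1 = 0
((ψ && (ψ -> ψ)) && (!ψ || !φ)) -> !!φ = 2/5 -> 0 = 3/5
((((ψ -> ψ) -> ψ) || (φ && ψ)) && ((!ψ && φ) -> (φ -> !ψ))) || (((ψ && (ψ -> ψ)) && (!ψ || !φ)) -> !!φ) = 2/5 || 3/5 = 3/5
No assignment yields a value below 3/5, so this is the minimum.

3/5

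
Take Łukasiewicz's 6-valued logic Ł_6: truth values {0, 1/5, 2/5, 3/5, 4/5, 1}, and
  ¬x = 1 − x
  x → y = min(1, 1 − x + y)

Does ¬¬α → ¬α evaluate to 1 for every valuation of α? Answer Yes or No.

No

Counterexample: take α = 3/5.
¬α = ¬3/5 = 2/5
¬¬α = ¬2/5 = 3/5
¬α = ¬3/5 = 2/5
¬¬α → ¬α = 3/5 → 2/5 = 4/5
This gives 4/5 ≠ 1.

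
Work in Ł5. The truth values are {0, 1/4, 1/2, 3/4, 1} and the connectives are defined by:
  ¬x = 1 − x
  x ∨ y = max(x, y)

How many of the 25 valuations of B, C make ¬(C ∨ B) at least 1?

1

value 1: 1 assignment (counts)
value 3/4: 3 assignments
value 1/2: 5 assignments
value 1/4: 7 assignments
value 0: 9 assignments
So 1 of the 25 assignments meets the threshold.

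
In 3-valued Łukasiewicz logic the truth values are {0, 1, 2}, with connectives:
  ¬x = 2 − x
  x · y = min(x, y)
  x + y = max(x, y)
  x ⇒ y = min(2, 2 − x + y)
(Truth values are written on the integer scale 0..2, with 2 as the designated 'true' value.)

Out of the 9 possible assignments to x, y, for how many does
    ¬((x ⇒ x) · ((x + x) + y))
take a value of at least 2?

x = 0, y = 0 ↦ 2  ≥
x = 0, y = 1 ↦ 1  <
x = 0, y = 2 ↦ 0  <
x = 1, y = 0 ↦ 1  <
x = 1, y = 1 ↦ 1  <
x = 1, y = 2 ↦ 0  <
x = 2, y = 0 ↦ 0  <
x = 2, y = 1 ↦ 0  <
x = 2, y = 2 ↦ 0  <
So 1 of the 9 assignments meets the threshold.

1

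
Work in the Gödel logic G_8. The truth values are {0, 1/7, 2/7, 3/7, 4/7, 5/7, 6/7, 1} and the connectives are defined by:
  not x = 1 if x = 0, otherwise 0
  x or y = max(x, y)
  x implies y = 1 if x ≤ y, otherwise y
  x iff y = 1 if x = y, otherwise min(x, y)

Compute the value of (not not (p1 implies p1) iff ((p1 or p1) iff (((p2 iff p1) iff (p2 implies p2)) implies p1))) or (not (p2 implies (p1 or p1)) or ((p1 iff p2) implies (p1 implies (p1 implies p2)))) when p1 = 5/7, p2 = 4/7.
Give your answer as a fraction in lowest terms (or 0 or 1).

1

p1 implies p1 = 5/7 implies 5/7 = 1
not (p1 implies p1) = not 1 = 0
not not (p1 implies p1) = not 0 = 1
p1 or p1 = 5/7 or 5/7 = 5/7
p2 iff p1 = 4/7 iff 5/7 = 4/7
p2 implies p2 = 4/7 implies 4/7 = 1
(p2 iff p1) iff (p2 implies p2) = 4/7 iff 1 = 4/7
((p2 iff p1) iff (p2 implies p2)) implies p1 = 4/7 implies 5/7 = 1
(p1 or p1) iff (((p2 iff p1) iff (p2 implies p2)) implies p1) = 5/7 iff 1 = 5/7
not not (p1 implies p1) iff ((p1 or p1) iff (((p2 iff p1) iff (p2 implies p2)) implies p1)) = 1 iff 5/7 = 5/7
p1 or p1 = 5/7 or 5/7 = 5/7
p2 implies (p1 or p1) = 4/7 implies 5/7 = 1
not (p2 implies (p1 or p1)) = not 1 = 0
p1 iff p2 = 5/7 iff 4/7 = 4/7
p1 implies p2 = 5/7 implies 4/7 = 4/7
p1 implies (p1 implies p2) = 5/7 implies 4/7 = 4/7
(p1 iff p2) implies (p1 implies (p1 implies p2)) = 4/7 implies 4/7 = 1
not (p2 implies (p1 or p1)) or ((p1 iff p2) implies (p1 implies (p1 implies p2))) = 0 or 1 = 1
(not not (p1 implies p1) iff ((p1 or p1) iff (((p2 iff p1) iff (p2 implies p2)) implies p1))) or (not (p2 implies (p1 or p1)) or ((p1 iff p2) implies (p1 implies (p1 implies p2)))) = 5/7 or 1 = 1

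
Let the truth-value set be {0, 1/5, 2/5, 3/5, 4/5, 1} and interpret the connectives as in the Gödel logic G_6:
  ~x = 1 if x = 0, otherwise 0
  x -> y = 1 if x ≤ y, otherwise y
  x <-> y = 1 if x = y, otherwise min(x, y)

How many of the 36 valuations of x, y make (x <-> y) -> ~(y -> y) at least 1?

value 1: 10 assignments (counts)
value 0: 26 assignments
So 10 of the 36 assignments meet the threshold.

10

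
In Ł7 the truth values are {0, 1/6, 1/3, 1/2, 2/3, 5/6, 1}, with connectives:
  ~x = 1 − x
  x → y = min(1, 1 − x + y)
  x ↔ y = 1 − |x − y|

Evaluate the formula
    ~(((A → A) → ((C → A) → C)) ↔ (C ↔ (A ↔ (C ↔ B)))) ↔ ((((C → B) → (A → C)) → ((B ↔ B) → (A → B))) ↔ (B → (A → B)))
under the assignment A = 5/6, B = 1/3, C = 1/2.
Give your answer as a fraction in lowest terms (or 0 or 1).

A → A = 5/6 → 5/6 = 1
C → A = 1/2 → 5/6 = 1
(C → A) → C = 1 → 1/2 = 1/2
(A → A) → ((C → A) → C) = 1 → 1/2 = 1/2
C ↔ B = 1/2 ↔ 1/3 = 5/6
A ↔ (C ↔ B) = 5/6 ↔ 5/6 = 1
C ↔ (A ↔ (C ↔ B)) = 1/2 ↔ 1 = 1/2
((A → A) → ((C → A) → C)) ↔ (C ↔ (A ↔ (C ↔ B))) = 1/2 ↔ 1/2 = 1
~(((A → A) → ((C → A) → C)) ↔ (C ↔ (A ↔ (C ↔ B)))) = ~1 = 0
C → B = 1/2 → 1/3 = 5/6
A → C = 5/6 → 1/2 = 2/3
(C → B) → (A → C) = 5/6 → 2/3 = 5/6
B ↔ B = 1/3 ↔ 1/3 = 1
A → B = 5/6 → 1/3 = 1/2
(B ↔ B) → (A → B) = 1 → 1/2 = 1/2
((C → B) → (A → C)) → ((B ↔ B) → (A → B)) = 5/6 → 1/2 = 2/3
A → B = 5/6 → 1/3 = 1/2
B → (A → B) = 1/3 → 1/2 = 1
(((C → B) → (A → C)) → ((B ↔ B) → (A → B))) ↔ (B → (A → B)) = 2/3 ↔ 1 = 2/3
~(((A → A) → ((C → A) → C)) ↔ (C ↔ (A ↔ (C ↔ B)))) ↔ ((((C → B) → (A → C)) → ((B ↔ B) → (A → B))) ↔ (B → (A → B))) = 0 ↔ 2/3 = 1/3

1/3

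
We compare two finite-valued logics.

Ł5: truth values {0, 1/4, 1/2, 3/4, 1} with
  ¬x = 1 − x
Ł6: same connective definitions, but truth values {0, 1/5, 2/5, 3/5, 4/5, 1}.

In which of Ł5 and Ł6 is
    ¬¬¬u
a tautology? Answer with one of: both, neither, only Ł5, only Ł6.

neither

In Ł5: at u = 1/4 the value is 3/4 — not a tautology.
In Ł6: at u = 1/5 the value is 4/5 — not a tautology.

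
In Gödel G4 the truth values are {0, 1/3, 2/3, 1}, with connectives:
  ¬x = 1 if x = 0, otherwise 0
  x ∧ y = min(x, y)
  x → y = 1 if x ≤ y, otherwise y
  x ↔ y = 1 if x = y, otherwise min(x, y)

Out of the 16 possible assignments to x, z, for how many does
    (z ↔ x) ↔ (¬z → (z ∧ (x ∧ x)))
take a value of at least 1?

6

x = 0, z = 0 ↦ 0  <
x = 0, z = 1/3 ↦ 0  <
x = 0, z = 2/3 ↦ 0  <
x = 0, z = 1 ↦ 0  <
x = 1/3, z = 0 ↦ 1  ≥
x = 1/3, z = 1/3 ↦ 1  ≥
x = 1/3, z = 2/3 ↦ 1/3  <
x = 1/3, z = 1 ↦ 1/3  <
x = 2/3, z = 0 ↦ 1  ≥
x = 2/3, z = 1/3 ↦ 1/3  <
x = 2/3, z = 2/3 ↦ 1  ≥
x = 2/3, z = 1 ↦ 2/3  <
x = 1, z = 0 ↦ 1  ≥
x = 1, z = 1/3 ↦ 1/3  <
x = 1, z = 2/3 ↦ 2/3  <
x = 1, z = 1 ↦ 1  ≥
So 6 of the 16 assignments meet the threshold.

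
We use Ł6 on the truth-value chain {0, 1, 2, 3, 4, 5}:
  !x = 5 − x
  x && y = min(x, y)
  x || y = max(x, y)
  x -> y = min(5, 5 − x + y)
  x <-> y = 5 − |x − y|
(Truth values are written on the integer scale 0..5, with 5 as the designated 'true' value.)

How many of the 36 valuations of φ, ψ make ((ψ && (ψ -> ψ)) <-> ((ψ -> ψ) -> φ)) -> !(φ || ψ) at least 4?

value 5: 11 assignments (counts)
value 4: 9 assignments (counts)
value 3: 7 assignments
value 2: 5 assignments
value 1: 3 assignments
value 0: 1 assignment
So 20 of the 36 assignments meet the threshold.

20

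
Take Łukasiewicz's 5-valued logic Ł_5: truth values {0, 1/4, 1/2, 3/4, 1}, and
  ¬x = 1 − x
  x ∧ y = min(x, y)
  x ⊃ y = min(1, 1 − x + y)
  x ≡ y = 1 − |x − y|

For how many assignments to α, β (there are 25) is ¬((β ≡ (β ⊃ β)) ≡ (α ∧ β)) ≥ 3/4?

value 1: 1 assignment (counts)
value 3/4: 2 assignments (counts)
value 1/2: 3 assignments
value 1/4: 4 assignments
value 0: 15 assignments
So 3 of the 25 assignments meet the threshold.

3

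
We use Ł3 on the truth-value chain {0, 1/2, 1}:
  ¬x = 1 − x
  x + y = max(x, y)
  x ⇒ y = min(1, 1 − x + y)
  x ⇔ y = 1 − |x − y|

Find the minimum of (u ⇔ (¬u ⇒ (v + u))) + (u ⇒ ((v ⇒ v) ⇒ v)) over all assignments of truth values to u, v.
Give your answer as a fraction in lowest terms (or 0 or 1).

Take u = 1/2, v = 0:
¬u = ¬1/2 = 1/2
v + u = 0 + 1/2 = 1/2
¬u ⇒ (v + u) = 1/2 ⇒ 1/2 = 1
u ⇔ (¬u ⇒ (v + u)) = 1/2 ⇔ 1 = 1/2
v ⇒ v = 0 ⇒ 0 = 1
(v ⇒ v) ⇒ v = 1 ⇒ 0 = 0
u ⇒ ((v ⇒ v) ⇒ v) = 1/2 ⇒ 0 = 1/2
(u ⇔ (¬u ⇒ (v + u))) + (u ⇒ ((v ⇒ v) ⇒ v)) = 1/2 + 1/2 = 1/2
No assignment yields a value below 1/2, so this is the minimum.

1/2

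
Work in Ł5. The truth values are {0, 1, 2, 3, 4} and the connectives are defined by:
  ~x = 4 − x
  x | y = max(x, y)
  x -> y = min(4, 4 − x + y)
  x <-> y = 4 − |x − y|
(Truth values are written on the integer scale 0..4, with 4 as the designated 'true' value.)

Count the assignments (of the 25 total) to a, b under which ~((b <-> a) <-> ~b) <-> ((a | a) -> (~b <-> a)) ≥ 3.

value 4: 2 assignments (counts)
value 3: 4 assignments (counts)
value 2: 5 assignments
value 1: 7 assignments
value 0: 7 assignments
So 6 of the 25 assignments meet the threshold.

6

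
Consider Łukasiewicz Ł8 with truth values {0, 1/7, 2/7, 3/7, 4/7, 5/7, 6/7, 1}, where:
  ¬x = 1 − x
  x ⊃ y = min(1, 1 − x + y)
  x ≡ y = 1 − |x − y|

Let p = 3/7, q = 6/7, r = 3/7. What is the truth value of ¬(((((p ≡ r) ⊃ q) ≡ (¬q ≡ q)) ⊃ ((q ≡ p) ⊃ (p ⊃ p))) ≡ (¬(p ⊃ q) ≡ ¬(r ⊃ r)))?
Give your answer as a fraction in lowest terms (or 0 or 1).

p ≡ r = 3/7 ≡ 3/7 = 1
(p ≡ r) ⊃ q = 1 ⊃ 6/7 = 6/7
¬q = ¬6/7 = 1/7
¬q ≡ q = 1/7 ≡ 6/7 = 2/7
((p ≡ r) ⊃ q) ≡ (¬q ≡ q) = 6/7 ≡ 2/7 = 3/7
q ≡ p = 6/7 ≡ 3/7 = 4/7
p ⊃ p = 3/7 ⊃ 3/7 = 1
(q ≡ p) ⊃ (p ⊃ p) = 4/7 ⊃ 1 = 1
(((p ≡ r) ⊃ q) ≡ (¬q ≡ q)) ⊃ ((q ≡ p) ⊃ (p ⊃ p)) = 3/7 ⊃ 1 = 1
p ⊃ q = 3/7 ⊃ 6/7 = 1
¬(p ⊃ q) = ¬1 = 0
r ⊃ r = 3/7 ⊃ 3/7 = 1
¬(r ⊃ r) = ¬1 = 0
¬(p ⊃ q) ≡ ¬(r ⊃ r) = 0 ≡ 0 = 1
((((p ≡ r) ⊃ q) ≡ (¬q ≡ q)) ⊃ ((q ≡ p) ⊃ (p ⊃ p))) ≡ (¬(p ⊃ q) ≡ ¬(r ⊃ r)) = 1 ≡ 1 = 1
¬(((((p ≡ r) ⊃ q) ≡ (¬q ≡ q)) ⊃ ((q ≡ p) ⊃ (p ⊃ p))) ≡ (¬(p ⊃ q) ≡ ¬(r ⊃ r))) = ¬1 = 0

0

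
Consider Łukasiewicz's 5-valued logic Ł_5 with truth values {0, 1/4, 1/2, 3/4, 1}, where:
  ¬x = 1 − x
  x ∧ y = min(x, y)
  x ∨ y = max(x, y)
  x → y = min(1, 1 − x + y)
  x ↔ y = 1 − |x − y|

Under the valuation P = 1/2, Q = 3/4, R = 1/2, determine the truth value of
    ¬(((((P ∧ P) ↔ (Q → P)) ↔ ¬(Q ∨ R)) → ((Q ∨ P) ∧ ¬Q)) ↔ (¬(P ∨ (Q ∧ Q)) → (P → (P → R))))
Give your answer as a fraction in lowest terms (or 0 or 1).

P ∧ P = 1/2 ∧ 1/2 = 1/2
Q → P = 3/4 → 1/2 = 3/4
(P ∧ P) ↔ (Q → P) = 1/2 ↔ 3/4 = 3/4
Q ∨ R = 3/4 ∨ 1/2 = 3/4
¬(Q ∨ R) = ¬3/4 = 1/4
((P ∧ P) ↔ (Q → P)) ↔ ¬(Q ∨ R) = 3/4 ↔ 1/4 = 1/2
Q ∨ P = 3/4 ∨ 1/2 = 3/4
¬Q = ¬3/4 = 1/4
(Q ∨ P) ∧ ¬Q = 3/4 ∧ 1/4 = 1/4
(((P ∧ P) ↔ (Q → P)) ↔ ¬(Q ∨ R)) → ((Q ∨ P) ∧ ¬Q) = 1/2 → 1/4 = 3/4
Q ∧ Q = 3/4 ∧ 3/4 = 3/4
P ∨ (Q ∧ Q) = 1/2 ∨ 3/4 = 3/4
¬(P ∨ (Q ∧ Q)) = ¬3/4 = 1/4
P → R = 1/2 → 1/2 = 1
P → (P → R) = 1/2 → 1 = 1
¬(P ∨ (Q ∧ Q)) → (P → (P → R)) = 1/4 → 1 = 1
((((P ∧ P) ↔ (Q → P)) ↔ ¬(Q ∨ R)) → ((Q ∨ P) ∧ ¬Q)) ↔ (¬(P ∨ (Q ∧ Q)) → (P → (P → R))) = 3/4 ↔ 1 = 3/4
¬(((((P ∧ P) ↔ (Q → P)) ↔ ¬(Q ∨ R)) → ((Q ∨ P) ∧ ¬Q)) ↔ (¬(P ∨ (Q ∧ Q)) → (P → (P → R)))) = ¬3/4 = 1/4

1/4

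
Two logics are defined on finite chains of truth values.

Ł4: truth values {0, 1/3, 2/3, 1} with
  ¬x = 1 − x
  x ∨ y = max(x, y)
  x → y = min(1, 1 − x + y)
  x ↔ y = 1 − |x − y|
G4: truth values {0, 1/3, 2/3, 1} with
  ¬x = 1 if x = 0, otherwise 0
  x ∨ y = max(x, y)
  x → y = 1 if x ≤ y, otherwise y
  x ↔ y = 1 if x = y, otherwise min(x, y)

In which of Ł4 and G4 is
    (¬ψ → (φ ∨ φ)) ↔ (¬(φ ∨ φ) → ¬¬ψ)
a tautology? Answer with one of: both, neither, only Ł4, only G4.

In Ł4: every assignment gives 1 — tautology.
In G4: at φ = 1/3, ψ = 0 the value is 1/3 — not a tautology.

only Ł4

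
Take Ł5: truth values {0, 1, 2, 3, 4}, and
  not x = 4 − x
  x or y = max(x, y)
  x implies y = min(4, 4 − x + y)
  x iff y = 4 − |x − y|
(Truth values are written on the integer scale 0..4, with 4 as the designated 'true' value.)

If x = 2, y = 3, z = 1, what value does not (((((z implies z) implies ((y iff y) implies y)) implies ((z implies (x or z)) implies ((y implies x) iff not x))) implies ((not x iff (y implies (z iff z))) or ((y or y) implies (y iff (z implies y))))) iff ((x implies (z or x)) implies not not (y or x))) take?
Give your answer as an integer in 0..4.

z implies z = 1 implies 1 = 4
y iff y = 3 iff 3 = 4
(y iff y) implies y = 4 implies 3 = 3
(z implies z) implies ((y iff y) implies y) = 4 implies 3 = 3
x or z = 2 or 1 = 2
z implies (x or z) = 1 implies 2 = 4
y implies x = 3 implies 2 = 3
not x = not 2 = 2
(y implies x) iff not x = 3 iff 2 = 3
(z implies (x or z)) implies ((y implies x) iff not x) = 4 implies 3 = 3
((z implies z) implies ((y iff y) implies y)) implies ((z implies (x or z)) implies ((y implies x) iff not x)) = 3 implies 3 = 4
not x = not 2 = 2
z iff z = 1 iff 1 = 4
y implies (z iff z) = 3 implies 4 = 4
not x iff (y implies (z iff z)) = 2 iff 4 = 2
y or y = 3 or 3 = 3
z implies y = 1 implies 3 = 4
y iff (z implies y) = 3 iff 4 = 3
(y or y) implies (y iff (z implies y)) = 3 implies 3 = 4
(not x iff (y implies (z iff z))) or ((y or y) implies (y iff (z implies y))) = 2 or 4 = 4
(((z implies z) implies ((y iff y) implies y)) implies ((z implies (x or z)) implies ((y implies x) iff not x))) implies ((not x iff (y implies (z iff z))) or ((y or y) implies (y iff (z implies y)))) = 4 implies 4 = 4
z or x = 1 or 2 = 2
x implies (z or x) = 2 implies 2 = 4
y or x = 3 or 2 = 3
not (y or x) = not 3 = 1
not not (y or x) = not 1 = 3
(x implies (z or x)) implies not not (y or x) = 4 implies 3 = 3
((((z implies z) implies ((y iff y) implies y)) implies ((z implies (x or z)) implies ((y implies x) iff not x))) implies ((not x iff (y implies (z iff z))) or ((y or y) implies (y iff (z implies y))))) iff ((x implies (z or x)) implies not not (y or x)) = 4 iff 3 = 3
not (((((z implies z) implies ((y iff y) implies y)) implies ((z implies (x or z)) implies ((y implies x) iff not x))) implies ((not x iff (y implies (z iff z))) or ((y or y) implies (y iff (z implies y))))) iff ((x implies (z or x)) implies not not (y or x))) = not 3 = 1

1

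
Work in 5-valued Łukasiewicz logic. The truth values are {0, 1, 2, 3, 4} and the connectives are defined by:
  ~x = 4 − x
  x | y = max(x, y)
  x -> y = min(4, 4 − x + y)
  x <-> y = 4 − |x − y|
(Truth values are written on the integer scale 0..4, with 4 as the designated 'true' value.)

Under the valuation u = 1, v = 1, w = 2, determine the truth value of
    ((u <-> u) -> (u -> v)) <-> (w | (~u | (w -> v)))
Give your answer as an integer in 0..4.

u <-> u = 1 <-> 1 = 4
u -> v = 1 -> 1 = 4
(u <-> u) -> (u -> v) = 4 -> 4 = 4
~u = ~1 = 3
w -> v = 2 -> 1 = 3
~u | (w -> v) = 3 | 3 = 3
w | (~u | (w -> v)) = 2 | 3 = 3
((u <-> u) -> (u -> v)) <-> (w | (~u | (w -> v))) = 4 <-> 3 = 3

3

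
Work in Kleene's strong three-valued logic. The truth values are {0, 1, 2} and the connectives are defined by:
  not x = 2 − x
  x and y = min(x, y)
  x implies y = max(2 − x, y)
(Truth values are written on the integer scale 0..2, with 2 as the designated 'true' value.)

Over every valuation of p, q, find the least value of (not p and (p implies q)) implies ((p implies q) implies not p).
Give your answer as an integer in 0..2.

Take p = 1, q = 0:
not p = not 1 = 1
p implies q = 1 implies 0 = 1
not p and (p implies q) = 1 and 1 = 1
p implies q = 1 implies 0 = 1
not p = not 1 = 1
(p implies q) implies not p = 1 implies 1 = 1
(not p and (p implies q)) implies ((p implies q) implies not p) = 1 implies 1 = 1
No assignment yields a value below 1, so this is the minimum.

1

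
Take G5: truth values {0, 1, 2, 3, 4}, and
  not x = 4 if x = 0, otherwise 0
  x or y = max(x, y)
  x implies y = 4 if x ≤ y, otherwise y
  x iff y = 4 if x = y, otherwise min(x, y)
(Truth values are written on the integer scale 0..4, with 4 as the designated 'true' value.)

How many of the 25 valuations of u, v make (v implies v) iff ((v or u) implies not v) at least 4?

5

value 4: 5 assignments (counts)
value 0: 20 assignments
So 5 of the 25 assignments meet the threshold.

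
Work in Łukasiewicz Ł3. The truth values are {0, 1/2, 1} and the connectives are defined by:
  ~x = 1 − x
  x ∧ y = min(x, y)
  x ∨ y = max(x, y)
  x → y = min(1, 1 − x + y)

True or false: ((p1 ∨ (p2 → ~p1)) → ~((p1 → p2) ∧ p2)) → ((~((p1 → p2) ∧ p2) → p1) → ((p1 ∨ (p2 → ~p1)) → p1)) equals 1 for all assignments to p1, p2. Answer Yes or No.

Yes

p1 = 0, p2 = 0 ↦ 1
p1 = 0, p2 = 1/2 ↦ 1
p1 = 0, p2 = 1 ↦ 1
p1 = 1/2, p2 = 0 ↦ 1
p1 = 1/2, p2 = 1/2 ↦ 1
p1 = 1/2, p2 = 1 ↦ 1
p1 = 1, p2 = 0 ↦ 1
p1 = 1, p2 = 1/2 ↦ 1
p1 = 1, p2 = 1 ↦ 1
Every assignment gives a value ≥ 1.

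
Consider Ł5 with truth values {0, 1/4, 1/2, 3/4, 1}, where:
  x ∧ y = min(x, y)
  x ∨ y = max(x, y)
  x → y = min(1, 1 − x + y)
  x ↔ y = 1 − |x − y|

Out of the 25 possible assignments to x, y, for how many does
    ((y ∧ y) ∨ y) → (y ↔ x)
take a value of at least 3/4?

value 1: 19 assignments (counts)
value 3/4: 2 assignments (counts)
value 1/2: 2 assignments
value 1/4: 1 assignment
value 0: 1 assignment
So 21 of the 25 assignments meet the threshold.

21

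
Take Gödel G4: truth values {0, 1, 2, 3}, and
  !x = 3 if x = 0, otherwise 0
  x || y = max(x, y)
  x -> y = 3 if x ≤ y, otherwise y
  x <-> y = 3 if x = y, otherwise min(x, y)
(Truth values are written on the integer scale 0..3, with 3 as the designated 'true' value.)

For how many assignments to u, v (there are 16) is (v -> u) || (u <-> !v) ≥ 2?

14

u = 0, v = 0 ↦ 3  ≥
u = 0, v = 1 ↦ 3  ≥
u = 0, v = 2 ↦ 3  ≥
u = 0, v = 3 ↦ 3  ≥
u = 1, v = 0 ↦ 3  ≥
u = 1, v = 1 ↦ 3  ≥
u = 1, v = 2 ↦ 1  <
u = 1, v = 3 ↦ 1  <
u = 2, v = 0 ↦ 3  ≥
u = 2, v = 1 ↦ 3  ≥
u = 2, v = 2 ↦ 3  ≥
u = 2, v = 3 ↦ 2  ≥
u = 3, v = 0 ↦ 3  ≥
u = 3, v = 1 ↦ 3  ≥
u = 3, v = 2 ↦ 3  ≥
u = 3, v = 3 ↦ 3  ≥
So 14 of the 16 assignments meet the threshold.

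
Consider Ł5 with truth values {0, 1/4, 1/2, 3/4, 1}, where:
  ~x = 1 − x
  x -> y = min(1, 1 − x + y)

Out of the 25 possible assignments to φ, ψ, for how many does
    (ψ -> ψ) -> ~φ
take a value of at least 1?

value 1: 5 assignments (counts)
value 3/4: 5 assignments
value 1/2: 5 assignments
value 1/4: 5 assignments
value 0: 5 assignments
So 5 of the 25 assignments meet the threshold.

5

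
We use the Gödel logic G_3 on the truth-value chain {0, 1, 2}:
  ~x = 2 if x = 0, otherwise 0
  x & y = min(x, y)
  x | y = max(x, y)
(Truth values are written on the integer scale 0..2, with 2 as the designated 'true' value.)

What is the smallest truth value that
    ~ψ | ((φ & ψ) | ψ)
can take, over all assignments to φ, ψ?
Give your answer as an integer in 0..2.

1

Take φ = 0, ψ = 1:
~ψ = ~1 = 0
φ & ψ = 0 & 1 = 0
(φ & ψ) | ψ = 0 | 1 = 1
~ψ | ((φ & ψ) | ψ) = 0 | 1 = 1
No assignment yields a value below 1, so this is the minimum.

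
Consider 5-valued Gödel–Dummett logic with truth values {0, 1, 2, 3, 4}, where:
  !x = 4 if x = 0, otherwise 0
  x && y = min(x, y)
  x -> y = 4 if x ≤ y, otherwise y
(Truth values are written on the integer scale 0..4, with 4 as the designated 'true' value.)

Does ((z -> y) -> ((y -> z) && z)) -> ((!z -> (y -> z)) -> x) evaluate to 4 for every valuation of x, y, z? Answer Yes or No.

No

Counterexample: take x = 0, y = 0, z = 1.
z -> y = 1 -> 0 = 0
y -> z = 0 -> 1 = 4
(y -> z) && z = 4 && 1 = 1
(z -> y) -> ((y -> z) && z) = 0 -> 1 = 4
!z = !1 = 0
y -> z = 0 -> 1 = 4
!z -> (y -> z) = 0 -> 4 = 4
(!z -> (y -> z)) -> x = 4 -> 0 = 0
((z -> y) -> ((y -> z) && z)) -> ((!z -> (y -> z)) -> x) = 4 -> 0 = 0
This gives 0 ≠ 4.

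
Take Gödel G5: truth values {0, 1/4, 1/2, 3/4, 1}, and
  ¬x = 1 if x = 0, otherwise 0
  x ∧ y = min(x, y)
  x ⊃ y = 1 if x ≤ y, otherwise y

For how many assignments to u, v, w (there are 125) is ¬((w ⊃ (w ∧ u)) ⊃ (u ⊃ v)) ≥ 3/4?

value 1: 20 assignments (counts)
value 0: 105 assignments
So 20 of the 125 assignments meet the threshold.

20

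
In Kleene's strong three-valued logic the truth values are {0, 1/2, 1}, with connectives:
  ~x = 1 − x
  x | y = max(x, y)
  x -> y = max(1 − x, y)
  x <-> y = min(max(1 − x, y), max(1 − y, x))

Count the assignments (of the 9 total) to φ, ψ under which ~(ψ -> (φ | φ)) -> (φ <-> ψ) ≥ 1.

φ = 0, ψ = 0 ↦ 1  ≥
φ = 0, ψ = 1/2 ↦ 1/2  <
φ = 0, ψ = 1 ↦ 0  <
φ = 1/2, ψ = 0 ↦ 1  ≥
φ = 1/2, ψ = 1/2 ↦ 1/2  <
φ = 1/2, ψ = 1 ↦ 1/2  <
φ = 1, ψ = 0 ↦ 1  ≥
φ = 1, ψ = 1/2 ↦ 1  ≥
φ = 1, ψ = 1 ↦ 1  ≥
So 5 of the 9 assignments meet the threshold.

5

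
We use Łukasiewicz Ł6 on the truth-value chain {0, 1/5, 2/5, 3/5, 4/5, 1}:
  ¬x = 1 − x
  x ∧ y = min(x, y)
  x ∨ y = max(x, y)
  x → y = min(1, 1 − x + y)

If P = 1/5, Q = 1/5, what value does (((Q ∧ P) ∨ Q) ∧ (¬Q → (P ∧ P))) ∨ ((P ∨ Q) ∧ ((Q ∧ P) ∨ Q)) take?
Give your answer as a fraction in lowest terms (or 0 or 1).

Q ∧ P = 1/5 ∧ 1/5 = 1/5
(Q ∧ P) ∨ Q = 1/5 ∨ 1/5 = 1/5
¬Q = ¬1/5 = 4/5
P ∧ P = 1/5 ∧ 1/5 = 1/5
¬Q → (P ∧ P) = 4/5 → 1/5 = 2/5
((Q ∧ P) ∨ Q) ∧ (¬Q → (P ∧ P)) = 1/5 ∧ 2/5 = 1/5
P ∨ Q = 1/5 ∨ 1/5 = 1/5
Q ∧ P = 1/5 ∧ 1/5 = 1/5
(Q ∧ P) ∨ Q = 1/5 ∨ 1/5 = 1/5
(P ∨ Q) ∧ ((Q ∧ P) ∨ Q) = 1/5 ∧ 1/5 = 1/5
(((Q ∧ P) ∨ Q) ∧ (¬Q → (P ∧ P))) ∨ ((P ∨ Q) ∧ ((Q ∧ P) ∨ Q)) = 1/5 ∨ 1/5 = 1/5

1/5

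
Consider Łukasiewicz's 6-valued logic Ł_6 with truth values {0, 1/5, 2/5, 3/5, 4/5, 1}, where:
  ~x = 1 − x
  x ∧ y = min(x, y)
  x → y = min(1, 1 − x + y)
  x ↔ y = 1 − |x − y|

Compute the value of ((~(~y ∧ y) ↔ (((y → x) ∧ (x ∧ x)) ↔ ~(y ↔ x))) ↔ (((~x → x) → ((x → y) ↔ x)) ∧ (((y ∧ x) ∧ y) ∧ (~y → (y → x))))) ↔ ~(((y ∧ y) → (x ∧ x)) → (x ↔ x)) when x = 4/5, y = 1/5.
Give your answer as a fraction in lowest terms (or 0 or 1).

~y = ~1/5 = 4/5
~y ∧ y = 4/5 ∧ 1/5 = 1/5
~(~y ∧ y) = ~1/5 = 4/5
y → x = 1/5 → 4/5 = 1
x ∧ x = 4/5 ∧ 4/5 = 4/5
(y → x) ∧ (x ∧ x) = 1 ∧ 4/5 = 4/5
y ↔ x = 1/5 ↔ 4/5 = 2/5
~(y ↔ x) = ~2/5 = 3/5
((y → x) ∧ (x ∧ x)) ↔ ~(y ↔ x) = 4/5 ↔ 3/5 = 4/5
~(~y ∧ y) ↔ (((y → x) ∧ (x ∧ x)) ↔ ~(y ↔ x)) = 4/5 ↔ 4/5 = 1
~x = ~4/5 = 1/5
~x → x = 1/5 → 4/5 = 1
x → y = 4/5 → 1/5 = 2/5
(x → y) ↔ x = 2/5 ↔ 4/5 = 3/5
(~x → x) → ((x → y) ↔ x) = 1 → 3/5 = 3/5
y ∧ x = 1/5 ∧ 4/5 = 1/5
(y ∧ x) ∧ y = 1/5 ∧ 1/5 = 1/5
~y = ~1/5 = 4/5
y → x = 1/5 → 4/5 = 1
~y → (y → x) = 4/5 → 1 = 1
((y ∧ x) ∧ y) ∧ (~y → (y → x)) = 1/5 ∧ 1 = 1/5
((~x → x) → ((x → y) ↔ x)) ∧ (((y ∧ x) ∧ y) ∧ (~y → (y → x))) = 3/5 ∧ 1/5 = 1/5
(~(~y ∧ y) ↔ (((y → x) ∧ (x ∧ x)) ↔ ~(y ↔ x))) ↔ (((~x → x) → ((x → y) ↔ x)) ∧ (((y ∧ x) ∧ y) ∧ (~y → (y → x)))) = 1 ↔ 1/5 = 1/5
y ∧ y = 1/5 ∧ 1/5 = 1/5
x ∧ x = 4/5 ∧ 4/5 = 4/5
(y ∧ y) → (x ∧ x) = 1/5 → 4/5 = 1
x ↔ x = 4/5 ↔ 4/5 = 1
((y ∧ y) → (x ∧ x)) → (x ↔ x) = 1 → 1 = 1
~(((y ∧ y) → (x ∧ x)) → (x ↔ x)) = ~1 = 0
((~(~y ∧ y) ↔ (((y → x) ∧ (x ∧ x)) ↔ ~(y ↔ x))) ↔ (((~x → x) → ((x → y) ↔ x)) ∧ (((y ∧ x) ∧ y) ∧ (~y → (y → x))))) ↔ ~(((y ∧ y) → (x ∧ x)) → (x ↔ x)) = 1/5 ↔ 0 = 4/5

4/5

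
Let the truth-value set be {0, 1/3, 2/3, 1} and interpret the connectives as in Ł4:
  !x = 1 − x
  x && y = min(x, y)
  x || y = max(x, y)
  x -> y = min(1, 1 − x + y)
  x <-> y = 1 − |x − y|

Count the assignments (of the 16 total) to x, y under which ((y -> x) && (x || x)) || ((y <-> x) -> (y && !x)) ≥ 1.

x = 0, y = 0 ↦ 0  <
x = 0, y = 1/3 ↦ 2/3  <
x = 0, y = 2/3 ↦ 1  ≥
x = 0, y = 1 ↦ 1  ≥
x = 1/3, y = 0 ↦ 1/3  <
x = 1/3, y = 1/3 ↦ 1/3  <
x = 1/3, y = 2/3 ↦ 1  ≥
x = 1/3, y = 1 ↦ 1  ≥
x = 2/3, y = 0 ↦ 2/3  <
x = 2/3, y = 1/3 ↦ 2/3  <
x = 2/3, y = 2/3 ↦ 2/3  <
x = 2/3, y = 1 ↦ 2/3  <
x = 1, y = 0 ↦ 1  ≥
x = 1, y = 1/3 ↦ 1  ≥
x = 1, y = 2/3 ↦ 1  ≥
x = 1, y = 1 ↦ 1  ≥
So 8 of the 16 assignments meet the threshold.

8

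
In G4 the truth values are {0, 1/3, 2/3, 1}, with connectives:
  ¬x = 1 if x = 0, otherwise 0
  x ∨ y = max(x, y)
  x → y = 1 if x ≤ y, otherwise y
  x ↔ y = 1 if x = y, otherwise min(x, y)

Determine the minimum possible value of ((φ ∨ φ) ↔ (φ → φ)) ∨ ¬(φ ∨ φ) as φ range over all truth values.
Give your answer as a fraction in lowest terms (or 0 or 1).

Take φ = 1/3:
φ ∨ φ = 1/3 ∨ 1/3 = 1/3
φ → φ = 1/3 → 1/3 = 1
(φ ∨ φ) ↔ (φ → φ) = 1/3 ↔ 1 = 1/3
φ ∨ φ = 1/3 ∨ 1/3 = 1/3
¬(φ ∨ φ) = ¬1/3 = 0
((φ ∨ φ) ↔ (φ → φ)) ∨ ¬(φ ∨ φ) = 1/3 ∨ 0 = 1/3
No assignment yields a value below 1/3, so this is the minimum.

1/3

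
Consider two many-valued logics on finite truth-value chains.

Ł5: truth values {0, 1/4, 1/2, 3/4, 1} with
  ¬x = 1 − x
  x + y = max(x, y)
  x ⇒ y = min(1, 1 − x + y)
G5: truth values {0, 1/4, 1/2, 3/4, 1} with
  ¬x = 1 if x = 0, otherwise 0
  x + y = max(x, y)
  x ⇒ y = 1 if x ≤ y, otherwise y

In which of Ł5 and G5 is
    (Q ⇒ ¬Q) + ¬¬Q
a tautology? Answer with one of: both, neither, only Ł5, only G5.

only G5

In Ł5: at Q = 3/4 the value is 3/4 — not a tautology.
In G5: every assignment gives 1 — tautology.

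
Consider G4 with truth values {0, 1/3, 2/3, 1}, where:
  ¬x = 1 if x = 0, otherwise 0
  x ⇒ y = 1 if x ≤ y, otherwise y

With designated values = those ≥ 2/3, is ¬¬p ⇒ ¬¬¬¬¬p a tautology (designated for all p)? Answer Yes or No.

Counterexample: take p = 1/3.
¬p = ¬1/3 = 0
¬¬p = ¬0 = 1
¬p = ¬1/3 = 0
¬¬p = ¬0 = 1
¬¬¬p = ¬1 = 0
¬¬¬¬p = ¬0 = 1
¬¬¬¬¬p = ¬1 = 0
¬¬p ⇒ ¬¬¬¬¬p = 1 ⇒ 0 = 0
This gives 0, which is below 2/3.

No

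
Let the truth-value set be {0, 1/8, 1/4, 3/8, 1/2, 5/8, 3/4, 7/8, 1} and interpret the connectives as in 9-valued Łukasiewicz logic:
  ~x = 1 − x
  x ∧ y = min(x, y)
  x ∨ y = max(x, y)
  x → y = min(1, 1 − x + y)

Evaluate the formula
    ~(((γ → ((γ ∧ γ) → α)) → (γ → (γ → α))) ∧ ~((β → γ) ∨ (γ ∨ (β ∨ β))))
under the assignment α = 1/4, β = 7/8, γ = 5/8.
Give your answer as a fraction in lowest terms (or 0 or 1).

7/8

γ ∧ γ = 5/8 ∧ 5/8 = 5/8
(γ ∧ γ) → α = 5/8 → 1/4 = 5/8
γ → ((γ ∧ γ) → α) = 5/8 → 5/8 = 1
γ → α = 5/8 → 1/4 = 5/8
γ → (γ → α) = 5/8 → 5/8 = 1
(γ → ((γ ∧ γ) → α)) → (γ → (γ → α)) = 1 → 1 = 1
β → γ = 7/8 → 5/8 = 3/4
β ∨ β = 7/8 ∨ 7/8 = 7/8
γ ∨ (β ∨ β) = 5/8 ∨ 7/8 = 7/8
(β → γ) ∨ (γ ∨ (β ∨ β)) = 3/4 ∨ 7/8 = 7/8
~((β → γ) ∨ (γ ∨ (β ∨ β))) = ~7/8 = 1/8
((γ → ((γ ∧ γ) → α)) → (γ → (γ → α))) ∧ ~((β → γ) ∨ (γ ∨ (β ∨ β))) = 1 ∧ 1/8 = 1/8
~(((γ → ((γ ∧ γ) → α)) → (γ → (γ → α))) ∧ ~((β → γ) ∨ (γ ∨ (β ∨ β)))) = ~1/8 = 7/8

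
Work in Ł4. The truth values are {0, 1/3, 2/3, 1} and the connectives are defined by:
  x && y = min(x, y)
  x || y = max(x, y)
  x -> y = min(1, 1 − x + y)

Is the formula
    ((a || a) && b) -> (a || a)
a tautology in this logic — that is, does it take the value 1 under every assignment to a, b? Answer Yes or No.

a = 0, b = 0 ↦ 1
a = 0, b = 1/3 ↦ 1
a = 0, b = 2/3 ↦ 1
a = 0, b = 1 ↦ 1
a = 1/3, b = 0 ↦ 1
a = 1/3, b = 1/3 ↦ 1
a = 1/3, b = 2/3 ↦ 1
a = 1/3, b = 1 ↦ 1
a = 2/3, b = 0 ↦ 1
a = 2/3, b = 1/3 ↦ 1
a = 2/3, b = 2/3 ↦ 1
a = 2/3, b = 1 ↦ 1
a = 1, b = 0 ↦ 1
a = 1, b = 1/3 ↦ 1
a = 1, b = 2/3 ↦ 1
a = 1, b = 1 ↦ 1
Every assignment gives a value ≥ 1.

Yes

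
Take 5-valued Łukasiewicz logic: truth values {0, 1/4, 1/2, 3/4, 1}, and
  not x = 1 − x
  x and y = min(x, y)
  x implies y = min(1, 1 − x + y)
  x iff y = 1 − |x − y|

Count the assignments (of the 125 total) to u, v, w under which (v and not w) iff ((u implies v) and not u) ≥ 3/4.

value 1: 25 assignments (counts)
value 3/4: 40 assignments (counts)
value 1/2: 30 assignments
value 1/4: 20 assignments
value 0: 10 assignments
So 65 of the 125 assignments meet the threshold.

65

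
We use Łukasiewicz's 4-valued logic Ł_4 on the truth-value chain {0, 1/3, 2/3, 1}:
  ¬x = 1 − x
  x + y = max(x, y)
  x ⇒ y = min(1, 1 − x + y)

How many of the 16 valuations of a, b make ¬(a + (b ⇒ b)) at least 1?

0

a = 0, b = 0 ↦ 0  <
a = 0, b = 1/3 ↦ 0  <
a = 0, b = 2/3 ↦ 0  <
a = 0, b = 1 ↦ 0  <
a = 1/3, b = 0 ↦ 0  <
a = 1/3, b = 1/3 ↦ 0  <
a = 1/3, b = 2/3 ↦ 0  <
a = 1/3, b = 1 ↦ 0  <
a = 2/3, b = 0 ↦ 0  <
a = 2/3, b = 1/3 ↦ 0  <
a = 2/3, b = 2/3 ↦ 0  <
a = 2/3, b = 1 ↦ 0  <
a = 1, b = 0 ↦ 0  <
a = 1, b = 1/3 ↦ 0  <
a = 1, b = 2/3 ↦ 0  <
a = 1, b = 1 ↦ 0  <
So 0 of the 16 assignments meet the threshold.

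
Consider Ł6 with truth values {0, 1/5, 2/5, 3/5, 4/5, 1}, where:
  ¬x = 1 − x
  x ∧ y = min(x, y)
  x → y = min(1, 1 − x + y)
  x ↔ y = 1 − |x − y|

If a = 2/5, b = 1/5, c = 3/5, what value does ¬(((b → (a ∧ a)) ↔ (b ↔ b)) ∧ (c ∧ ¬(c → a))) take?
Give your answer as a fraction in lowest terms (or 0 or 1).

4/5

a ∧ a = 2/5 ∧ 2/5 = 2/5
b → (a ∧ a) = 1/5 → 2/5 = 1
b ↔ b = 1/5 ↔ 1/5 = 1
(b → (a ∧ a)) ↔ (b ↔ b) = 1 ↔ 1 = 1
c → a = 3/5 → 2/5 = 4/5
¬(c → a) = ¬4/5 = 1/5
c ∧ ¬(c → a) = 3/5 ∧ 1/5 = 1/5
((b → (a ∧ a)) ↔ (b ↔ b)) ∧ (c ∧ ¬(c → a)) = 1 ∧ 1/5 = 1/5
¬(((b → (a ∧ a)) ↔ (b ↔ b)) ∧ (c ∧ ¬(c → a))) = ¬1/5 = 4/5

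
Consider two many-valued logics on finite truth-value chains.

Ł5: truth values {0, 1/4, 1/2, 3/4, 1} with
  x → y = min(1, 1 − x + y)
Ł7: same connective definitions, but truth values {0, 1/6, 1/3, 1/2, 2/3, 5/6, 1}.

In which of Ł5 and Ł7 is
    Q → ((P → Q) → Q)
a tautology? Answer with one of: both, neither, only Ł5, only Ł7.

In Ł5: every assignment gives 1 — tautology.
In Ł7: every assignment gives 1 — tautology.

both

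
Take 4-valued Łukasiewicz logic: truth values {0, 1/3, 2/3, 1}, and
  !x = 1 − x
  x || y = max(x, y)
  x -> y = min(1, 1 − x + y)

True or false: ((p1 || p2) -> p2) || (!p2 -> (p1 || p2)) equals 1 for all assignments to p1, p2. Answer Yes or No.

Counterexample: take p1 = 1/3, p2 = 0.
p1 || p2 = 1/3 || 0 = 1/3
(p1 || p2) -> p2 = 1/3 -> 0 = 2/3
!p2 = !0 = 1
p1 || p2 = 1/3 || 0 = 1/3
!p2 -> (p1 || p2) = 1 -> 1/3 = 1/3
((p1 || p2) -> p2) || (!p2 -> (p1 || p2)) = 2/3 || 1/3 = 2/3
This gives 2/3 ≠ 1.

No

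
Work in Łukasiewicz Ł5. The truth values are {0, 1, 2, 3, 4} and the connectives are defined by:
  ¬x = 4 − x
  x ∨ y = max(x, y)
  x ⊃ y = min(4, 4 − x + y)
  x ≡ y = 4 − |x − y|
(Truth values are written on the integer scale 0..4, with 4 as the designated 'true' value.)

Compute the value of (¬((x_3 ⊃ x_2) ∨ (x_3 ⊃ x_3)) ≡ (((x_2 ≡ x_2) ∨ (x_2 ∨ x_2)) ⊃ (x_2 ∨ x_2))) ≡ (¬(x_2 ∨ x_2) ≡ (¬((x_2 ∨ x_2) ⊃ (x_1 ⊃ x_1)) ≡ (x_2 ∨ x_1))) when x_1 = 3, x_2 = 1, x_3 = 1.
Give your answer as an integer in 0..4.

x_3 ⊃ x_2 = 1 ⊃ 1 = 4
x_3 ⊃ x_3 = 1 ⊃ 1 = 4
(x_3 ⊃ x_2) ∨ (x_3 ⊃ x_3) = 4 ∨ 4 = 4
¬((x_3 ⊃ x_2) ∨ (x_3 ⊃ x_3)) = ¬4 = 0
x_2 ≡ x_2 = 1 ≡ 1 = 4
x_2 ∨ x_2 = 1 ∨ 1 = 1
(x_2 ≡ x_2) ∨ (x_2 ∨ x_2) = 4 ∨ 1 = 4
x_2 ∨ x_2 = 1 ∨ 1 = 1
((x_2 ≡ x_2) ∨ (x_2 ∨ x_2)) ⊃ (x_2 ∨ x_2) = 4 ⊃ 1 = 1
¬((x_3 ⊃ x_2) ∨ (x_3 ⊃ x_3)) ≡ (((x_2 ≡ x_2) ∨ (x_2 ∨ x_2)) ⊃ (x_2 ∨ x_2)) = 0 ≡ 1 = 3
x_2 ∨ x_2 = 1 ∨ 1 = 1
¬(x_2 ∨ x_2) = ¬1 = 3
x_2 ∨ x_2 = 1 ∨ 1 = 1
x_1 ⊃ x_1 = 3 ⊃ 3 = 4
(x_2 ∨ x_2) ⊃ (x_1 ⊃ x_1) = 1 ⊃ 4 = 4
¬((x_2 ∨ x_2) ⊃ (x_1 ⊃ x_1)) = ¬4 = 0
x_2 ∨ x_1 = 1 ∨ 3 = 3
¬((x_2 ∨ x_2) ⊃ (x_1 ⊃ x_1)) ≡ (x_2 ∨ x_1) = 0 ≡ 3 = 1
¬(x_2 ∨ x_2) ≡ (¬((x_2 ∨ x_2) ⊃ (x_1 ⊃ x_1)) ≡ (x_2 ∨ x_1)) = 3 ≡ 1 = 2
(¬((x_3 ⊃ x_2) ∨ (x_3 ⊃ x_3)) ≡ (((x_2 ≡ x_2) ∨ (x_2 ∨ x_2)) ⊃ (x_2 ∨ x_2))) ≡ (¬(x_2 ∨ x_2) ≡ (¬((x_2 ∨ x_2) ⊃ (x_1 ⊃ x_1)) ≡ (x_2 ∨ x_1))) = 3 ≡ 2 = 3

3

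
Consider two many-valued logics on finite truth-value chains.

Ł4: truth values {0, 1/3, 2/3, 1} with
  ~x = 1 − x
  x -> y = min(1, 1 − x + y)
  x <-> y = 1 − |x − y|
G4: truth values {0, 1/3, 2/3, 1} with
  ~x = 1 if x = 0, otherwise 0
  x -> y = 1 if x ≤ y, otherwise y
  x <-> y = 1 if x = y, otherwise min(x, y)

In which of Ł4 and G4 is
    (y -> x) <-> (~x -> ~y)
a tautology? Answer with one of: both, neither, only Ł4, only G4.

In Ł4: every assignment gives 1 — tautology.
In G4: at x = 1/3, y = 2/3 the value is 1/3 — not a tautology.

only Ł4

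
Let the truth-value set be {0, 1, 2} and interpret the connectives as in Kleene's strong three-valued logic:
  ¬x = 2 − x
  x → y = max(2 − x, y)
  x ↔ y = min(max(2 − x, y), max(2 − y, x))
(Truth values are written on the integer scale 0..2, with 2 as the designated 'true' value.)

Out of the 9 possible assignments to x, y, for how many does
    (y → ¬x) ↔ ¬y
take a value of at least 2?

4

x = 0, y = 0 ↦ 2  ≥
x = 0, y = 1 ↦ 1  <
x = 0, y = 2 ↦ 0  <
x = 1, y = 0 ↦ 2  ≥
x = 1, y = 1 ↦ 1  <
x = 1, y = 2 ↦ 1  <
x = 2, y = 0 ↦ 2  ≥
x = 2, y = 1 ↦ 1  <
x = 2, y = 2 ↦ 2  ≥
So 4 of the 9 assignments meet the threshold.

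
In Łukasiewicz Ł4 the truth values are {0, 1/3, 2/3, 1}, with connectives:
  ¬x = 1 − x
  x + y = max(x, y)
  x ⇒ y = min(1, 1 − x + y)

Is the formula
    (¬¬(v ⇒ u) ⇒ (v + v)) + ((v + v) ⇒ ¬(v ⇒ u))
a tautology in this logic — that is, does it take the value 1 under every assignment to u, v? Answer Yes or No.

Counterexample: take u = 1/3, v = 1/3.
v ⇒ u = 1/3 ⇒ 1/3 = 1
¬(v ⇒ u) = ¬1 = 0
¬¬(v ⇒ u) = ¬0 = 1
v + v = 1/3 + 1/3 = 1/3
¬¬(v ⇒ u) ⇒ (v + v) = 1 ⇒ 1/3 = 1/3
v + v = 1/3 + 1/3 = 1/3
v ⇒ u = 1/3 ⇒ 1/3 = 1
¬(v ⇒ u) = ¬1 = 0
(v + v) ⇒ ¬(v ⇒ u) = 1/3 ⇒ 0 = 2/3
(¬¬(v ⇒ u) ⇒ (v + v)) + ((v + v) ⇒ ¬(v ⇒ u)) = 1/3 + 2/3 = 2/3
This gives 2/3 ≠ 1.

No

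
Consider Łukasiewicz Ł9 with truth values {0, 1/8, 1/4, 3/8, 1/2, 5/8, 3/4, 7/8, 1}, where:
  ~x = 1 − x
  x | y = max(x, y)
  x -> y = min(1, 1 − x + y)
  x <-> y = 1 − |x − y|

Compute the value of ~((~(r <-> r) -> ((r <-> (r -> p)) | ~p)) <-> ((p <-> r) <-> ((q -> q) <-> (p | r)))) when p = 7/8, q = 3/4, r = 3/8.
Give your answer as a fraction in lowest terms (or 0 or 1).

3/8

r <-> r = 3/8 <-> 3/8 = 1
~(r <-> r) = ~1 = 0
r -> p = 3/8 -> 7/8 = 1
r <-> (r -> p) = 3/8 <-> 1 = 3/8
~p = ~7/8 = 1/8
(r <-> (r -> p)) | ~p = 3/8 | 1/8 = 3/8
~(r <-> r) -> ((r <-> (r -> p)) | ~p) = 0 -> 3/8 = 1
p <-> r = 7/8 <-> 3/8 = 1/2
q -> q = 3/4 -> 3/4 = 1
p | r = 7/8 | 3/8 = 7/8
(q -> q) <-> (p | r) = 1 <-> 7/8 = 7/8
(p <-> r) <-> ((q -> q) <-> (p | r)) = 1/2 <-> 7/8 = 5/8
(~(r <-> r) -> ((r <-> (r -> p)) | ~p)) <-> ((p <-> r) <-> ((q -> q) <-> (p | r))) = 1 <-> 5/8 = 5/8
~((~(r <-> r) -> ((r <-> (r -> p)) | ~p)) <-> ((p <-> r) <-> ((q -> q) <-> (p | r)))) = ~5/8 = 3/8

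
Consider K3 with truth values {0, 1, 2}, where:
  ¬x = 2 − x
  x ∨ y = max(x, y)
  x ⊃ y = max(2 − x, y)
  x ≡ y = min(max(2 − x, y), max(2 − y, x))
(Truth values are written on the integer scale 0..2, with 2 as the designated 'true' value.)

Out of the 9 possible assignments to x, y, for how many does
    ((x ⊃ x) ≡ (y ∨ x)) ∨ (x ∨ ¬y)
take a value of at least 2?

x = 0, y = 0 ↦ 2  ≥
x = 0, y = 1 ↦ 1  <
x = 0, y = 2 ↦ 2  ≥
x = 1, y = 0 ↦ 2  ≥
x = 1, y = 1 ↦ 1  <
x = 1, y = 2 ↦ 1  <
x = 2, y = 0 ↦ 2  ≥
x = 2, y = 1 ↦ 2  ≥
x = 2, y = 2 ↦ 2  ≥
So 6 of the 9 assignments meet the threshold.

6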